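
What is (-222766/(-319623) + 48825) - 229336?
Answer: -57695244587/319623 ≈ -1.8051e+5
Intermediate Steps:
(-222766/(-319623) + 48825) - 229336 = (-222766*(-1/319623) + 48825) - 229336 = (222766/319623 + 48825) - 229336 = 15605815741/319623 - 229336 = -57695244587/319623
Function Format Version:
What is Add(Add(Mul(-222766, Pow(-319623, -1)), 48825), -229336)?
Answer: Rational(-57695244587, 319623) ≈ -1.8051e+5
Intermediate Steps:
Add(Add(Mul(-222766, Pow(-319623, -1)), 48825), -229336) = Add(Add(Mul(-222766, Rational(-1, 319623)), 48825), -229336) = Add(Add(Rational(222766, 319623), 48825), -229336) = Add(Rational(15605815741, 319623), -229336) = Rational(-57695244587, 319623)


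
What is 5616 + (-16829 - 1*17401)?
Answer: -28614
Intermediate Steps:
5616 + (-16829 - 1*17401) = 5616 + (-16829 - 17401) = 5616 - 34230 = -28614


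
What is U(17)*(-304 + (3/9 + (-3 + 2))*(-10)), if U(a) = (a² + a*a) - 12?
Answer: -504872/3 ≈ -1.6829e+5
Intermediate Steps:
U(a) = -12 + 2*a² (U(a) = (a² + a²) - 12 = 2*a² - 12 = -12 + 2*a²)
U(17)*(-304 + (3/9 + (-3 + 2))*(-10)) = (-12 + 2*17²)*(-304 + (3/9 + (-3 + 2))*(-10)) = (-12 + 2*289)*(-304 + (3*(⅑) - 1)*(-10)) = (-12 + 578)*(-304 + (⅓ - 1)*(-10)) = 566*(-304 - ⅔*(-10)) = 566*(-304 + 20/3) = 566*(-892/3) = -504872/3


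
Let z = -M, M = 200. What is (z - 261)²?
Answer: 212521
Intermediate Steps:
z = -200 (z = -1*200 = -200)
(z - 261)² = (-200 - 261)² = (-461)² = 212521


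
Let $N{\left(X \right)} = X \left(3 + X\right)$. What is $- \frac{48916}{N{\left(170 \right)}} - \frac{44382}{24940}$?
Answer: $- \frac{126261983}{36674270} \approx -3.4428$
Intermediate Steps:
$- \frac{48916}{N{\left(170 \right)}} - \frac{44382}{24940} = - \frac{48916}{170 \left(3 + 170\right)} - \frac{44382}{24940} = - \frac{48916}{170 \cdot 173} - \frac{22191}{12470} = - \frac{48916}{29410} - \frac{22191}{12470} = \left(-48916\right) \frac{1}{29410} - \frac{22191}{12470} = - \frac{24458}{14705} - \frac{22191}{12470} = - \frac{126261983}{36674270}$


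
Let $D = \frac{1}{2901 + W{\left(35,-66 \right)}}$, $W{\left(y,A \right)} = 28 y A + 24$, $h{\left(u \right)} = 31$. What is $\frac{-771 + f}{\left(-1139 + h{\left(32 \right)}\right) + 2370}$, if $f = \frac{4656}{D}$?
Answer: $- \frac{287532051}{1262} \approx -2.2784 \cdot 10^{5}$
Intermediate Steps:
$W{\left(y,A \right)} = 24 + 28 A y$ ($W{\left(y,A \right)} = 28 A y + 24 = 24 + 28 A y$)
$D = - \frac{1}{61755}$ ($D = \frac{1}{2901 + \left(24 + 28 \left(-66\right) 35\right)} = \frac{1}{2901 + \left(24 - 64680\right)} = \frac{1}{2901 - 64656} = \frac{1}{-61755} = - \frac{1}{61755} \approx -1.6193 \cdot 10^{-5}$)
$f = -287531280$ ($f = \frac{4656}{- \frac{1}{61755}} = 4656 \left(-61755\right) = -287531280$)
$\frac{-771 + f}{\left(-1139 + h{\left(32 \right)}\right) + 2370} = \frac{-771 - 287531280}{\left(-1139 + 31\right) + 2370} = - \frac{287532051}{-1108 + 2370} = - \frac{287532051}{1262}$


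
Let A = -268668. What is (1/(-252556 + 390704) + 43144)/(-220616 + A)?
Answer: -5960257313/67593606032 ≈ -0.088178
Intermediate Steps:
(1/(-252556 + 390704) + 43144)/(-220616 + A) = (1/(-252556 + 390704) + 43144)/(-220616 - 268668) = (1/138148 + 43144)/(-489284) = (1/138148 + 43144)*(-1/489284) = (5960257313/138148)*(-1/489284) = -5960257313/67593606032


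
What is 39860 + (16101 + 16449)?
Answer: 72410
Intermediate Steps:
39860 + (16101 + 16449) = 39860 + 32550 = 72410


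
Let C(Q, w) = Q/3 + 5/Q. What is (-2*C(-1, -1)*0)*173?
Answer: 0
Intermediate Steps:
C(Q, w) = 5/Q + Q/3 (C(Q, w) = Q*(⅓) + 5/Q = Q/3 + 5/Q = 5/Q + Q/3)
(-2*C(-1, -1)*0)*173 = (-2*(5/(-1) + (⅓)*(-1))*0)*173 = (-2*(5*(-1) - ⅓)*0)*173 = (-2*(-5 - ⅓)*0)*173 = (-2*(-16/3)*0)*173 = ((32/3)*0)*173 = 0*173 = 0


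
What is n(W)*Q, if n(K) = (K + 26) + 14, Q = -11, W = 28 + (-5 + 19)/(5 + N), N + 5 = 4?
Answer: -1573/2 ≈ -786.50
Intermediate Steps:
N = -1 (N = -5 + 4 = -1)
W = 63/2 (W = 28 + (-5 + 19)/(5 - 1) = 28 + 14/4 = 28 + 14*(¼) = 28 + 7/2 = 63/2 ≈ 31.500)
n(K) = 40 + K (n(K) = (26 + K) + 14 = 40 + K)
n(W)*Q = (40 + 63/2)*(-11) = (143/2)*(-11) = -1573/2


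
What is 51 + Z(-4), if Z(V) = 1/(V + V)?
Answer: 407/8 ≈ 50.875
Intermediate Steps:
Z(V) = 1/(2*V)
51 + Z(-4) = 51 + (½)/(-4) = 51 + (½)*(-¼) = 51 - ⅛ = 407/8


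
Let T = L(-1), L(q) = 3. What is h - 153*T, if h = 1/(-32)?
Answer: -14689/32 ≈ -459.03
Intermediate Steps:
h = -1/32 ≈ -0.031250
T = 3
h - 153*T = -1/32 - 153*3 = -1/32 - 459 = -14689/32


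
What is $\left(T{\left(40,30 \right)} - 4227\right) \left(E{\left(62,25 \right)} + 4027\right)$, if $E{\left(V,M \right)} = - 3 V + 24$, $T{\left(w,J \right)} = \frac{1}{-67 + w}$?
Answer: $- \frac{441112450}{27} \approx -1.6338 \cdot 10^{7}$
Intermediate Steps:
$E{\left(V,M \right)} = 24 - 3 V$
$\left(T{\left(40,30 \right)} - 4227\right) \left(E{\left(62,25 \right)} + 4027\right) = \left(\frac{1}{-67 + 40} - 4227\right) \left(\left(24 - 186\right) + 4027\right) = \left(\frac{1}{-27} - 4227\right) \left(\left(24 - 186\right) + 4027\right) = \left(- \frac{1}{27} - 4227\right) \left(-162 + 4027\right) = \left(- \frac{114130}{27}\right) 3865 = - \frac{441112450}{27}$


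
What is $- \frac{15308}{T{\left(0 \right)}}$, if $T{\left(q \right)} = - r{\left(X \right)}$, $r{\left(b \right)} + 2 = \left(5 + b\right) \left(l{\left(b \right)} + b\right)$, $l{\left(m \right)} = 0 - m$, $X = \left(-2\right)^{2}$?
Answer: $-7654$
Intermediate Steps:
$X = 4$
$l{\left(m \right)} = - m$
$r{\left(b \right)} = -2$ ($r{\left(b \right)} = -2 + \left(5 + b\right) \left(- b + b\right) = -2 + \left(5 + b\right) 0 = -2 + 0 = -2$)
$T{\left(q \right)} = 2$ ($T{\left(q \right)} = \left(-1\right) \left(-2\right) = 2$)
$- \frac{15308}{T{\left(0 \right)}} = - \frac{15308}{2} = \left(-15308\right) \frac{1}{2} = -7654$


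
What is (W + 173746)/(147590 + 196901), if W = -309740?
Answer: -135994/344491 ≈ -0.39477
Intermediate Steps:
(W + 173746)/(147590 + 196901) = (-309740 + 173746)/(147590 + 196901) = -135994/344491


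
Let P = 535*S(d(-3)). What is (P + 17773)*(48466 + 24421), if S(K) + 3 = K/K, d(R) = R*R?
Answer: 1217431561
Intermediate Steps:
d(R) = R**2
S(K) = -2 (S(K) = -3 + K/K = -3 + 1 = -2)
P = -1070 (P = 535*(-2) = -1070)
(P + 17773)*(48466 + 24421) = (-1070 + 17773)*(48466 + 24421) = 16703*72887 = 1217431561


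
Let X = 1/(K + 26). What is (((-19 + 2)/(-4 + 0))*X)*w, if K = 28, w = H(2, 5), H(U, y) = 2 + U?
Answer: 17/54 ≈ 0.31481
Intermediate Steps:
w = 4 (w = 2 + 2 = 4)
X = 1/54 (X = 1/(28 + 26) = 1/54 ≈ 0.018519)
(((-19 + 2)/(-4 + 0))*X)*w = (((-19 + 2)/(-4 + 0))*(1/54))*4 = (-17/(-4)*(1/54))*4 = (-17*(-¼)*(1/54))*4 = ((17/4)*(1/54))*4 = (17/216)*4 = 17/54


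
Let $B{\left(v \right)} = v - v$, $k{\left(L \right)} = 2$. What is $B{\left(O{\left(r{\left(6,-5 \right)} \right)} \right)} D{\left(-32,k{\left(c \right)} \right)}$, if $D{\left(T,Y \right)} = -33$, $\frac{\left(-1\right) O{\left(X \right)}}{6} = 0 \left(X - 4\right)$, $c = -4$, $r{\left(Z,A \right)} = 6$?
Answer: $0$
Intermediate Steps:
$O{\left(X \right)} = 0$ ($O{\left(X \right)} = - 6 \cdot 0 \left(X - 4\right) = - 6 \cdot 0 \left(-4 + X\right) = \left(-6\right) 0 = 0$)
$B{\left(v \right)} = 0$
$B{\left(O{\left(r{\left(6,-5 \right)} \right)} \right)} D{\left(-32,k{\left(c \right)} \right)} = 0 \left(-33\right) = 0$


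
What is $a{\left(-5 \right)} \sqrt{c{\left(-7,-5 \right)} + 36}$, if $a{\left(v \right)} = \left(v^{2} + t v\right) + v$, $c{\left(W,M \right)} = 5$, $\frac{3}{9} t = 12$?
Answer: $- 160 \sqrt{41} \approx -1024.5$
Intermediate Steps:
$t = 36$ ($t = 3 \cdot 12 = 36$)
$a{\left(v \right)} = v^{2} + 37 v$ ($a{\left(v \right)} = \left(v^{2} + 36 v\right) + v = v^{2} + 37 v$)
$a{\left(-5 \right)} \sqrt{c{\left(-7,-5 \right)} + 36} = - 5 \left(37 - 5\right) \sqrt{5 + 36} = \left(-5\right) 32 \sqrt{41} = - 160 \sqrt{41}$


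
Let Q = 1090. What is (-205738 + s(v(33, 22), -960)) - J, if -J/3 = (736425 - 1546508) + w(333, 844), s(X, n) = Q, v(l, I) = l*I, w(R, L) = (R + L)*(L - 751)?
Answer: -2306514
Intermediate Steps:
w(R, L) = (-751 + L)*(L + R) (w(R, L) = (L + R)*(-751 + L) = (-751 + L)*(L + R))
v(l, I) = I*l
s(X, n) = 1090
J = 2101866 (J = -3*((736425 - 1546508) + (844² - 751*844 - 751*333 + 844*333)) = -3*(-810083 + (712336 - 633844 - 250083 + 281052)) = -3*(-810083 + 109461) = -3*(-700622) = 2101866)
(-205738 + s(v(33, 22), -960)) - J = (-205738 + 1090) - 1*2101866 = -204648 - 2101866 = -2306514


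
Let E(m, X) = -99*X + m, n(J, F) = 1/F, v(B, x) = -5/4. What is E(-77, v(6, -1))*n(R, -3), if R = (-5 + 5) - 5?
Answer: -187/12 ≈ -15.583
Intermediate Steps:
v(B, x) = -5/4 (v(B, x) = -5*¼ = -5/4)
R = -5 (R = 0 - 5 = -5)
E(m, X) = m - 99*X
E(-77, v(6, -1))*n(R, -3) = (-77 - 99*(-5/4))/(-3) = (-77 + 495/4)*(-⅓) = (187/4)*(-⅓) = -187/12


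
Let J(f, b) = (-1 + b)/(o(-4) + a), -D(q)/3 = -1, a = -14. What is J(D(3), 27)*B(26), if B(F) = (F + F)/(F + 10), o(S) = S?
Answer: -169/81 ≈ -2.0864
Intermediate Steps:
D(q) = 3 (D(q) = -3*(-1) = 3)
J(f, b) = 1/18 - b/18 (J(f, b) = (-1 + b)/(-4 - 14) = (-1 + b)/(-18) = (-1 + b)*(-1/18) = 1/18 - b/18)
B(F) = 2*F/(10 + F) (B(F) = (2*F)/(10 + F) = 2*F/(10 + F))
J(D(3), 27)*B(26) = (1/18 - 1/18*27)*(2*26/(10 + 26)) = (1/18 - 3/2)*(2*26/36) = -26*26/(9*36) = -13/9*13/9 = -169/81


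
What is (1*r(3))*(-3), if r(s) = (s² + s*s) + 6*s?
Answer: -108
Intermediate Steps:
r(s) = 2*s² + 6*s (r(s) = (s² + s²) + 6*s = 2*s² + 6*s)
(1*r(3))*(-3) = (1*(2*3*(3 + 3)))*(-3) = (1*(2*3*6))*(-3) = (1*36)*(-3) = 36*(-3) = -108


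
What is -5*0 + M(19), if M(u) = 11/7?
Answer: 11/7 ≈ 1.5714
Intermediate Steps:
M(u) = 11/7 (M(u) = 11*(⅐) = 11/7)
-5*0 + M(19) = -5*0 + 11/7 = 0 + 11/7 = 11/7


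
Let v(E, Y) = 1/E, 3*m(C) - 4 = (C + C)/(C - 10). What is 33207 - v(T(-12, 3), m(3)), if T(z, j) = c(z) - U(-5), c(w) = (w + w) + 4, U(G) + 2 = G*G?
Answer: 1427902/43 ≈ 33207.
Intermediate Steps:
U(G) = -2 + G² (U(G) = -2 + G*G = -2 + G²)
m(C) = 4/3 + 2*C/(3*(-10 + C)) (m(C) = 4/3 + ((C + C)/(C - 10))/3 = 4/3 + ((2*C)/(-10 + C))/3 = 4/3 + (2*C/(-10 + C))/3 = 4/3 + 2*C/(3*(-10 + C)))
c(w) = 4 + 2*w (c(w) = 2*w + 4 = 4 + 2*w)
T(z, j) = -19 + 2*z (T(z, j) = (4 + 2*z) - (-2 + (-5)²) = (4 + 2*z) - (-2 + 25) = (4 + 2*z) - 1*23 = (4 + 2*z) - 23 = -19 + 2*z)
33207 - v(T(-12, 3), m(3)) = 33207 - 1/(-19 + 2*(-12)) = 33207 - 1/(-19 - 24) = 33207 - 1/(-43) = 33207 - 1*(-1/43) = 33207 + 1/43 = 1427902/43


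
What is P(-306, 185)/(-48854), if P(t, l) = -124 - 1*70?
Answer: 97/24427 ≈ 0.0039710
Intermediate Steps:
P(t, l) = -194 (P(t, l) = -124 - 70 = -194)
P(-306, 185)/(-48854) = -194/(-48854) = -194*(-1/48854) = 97/24427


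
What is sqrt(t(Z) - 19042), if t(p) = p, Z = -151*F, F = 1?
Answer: I*sqrt(19193) ≈ 138.54*I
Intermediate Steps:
Z = -151 (Z = -151*1 = -151)
sqrt(t(Z) - 19042) = sqrt(-151 - 19042) = sqrt(-19193) = I*sqrt(19193)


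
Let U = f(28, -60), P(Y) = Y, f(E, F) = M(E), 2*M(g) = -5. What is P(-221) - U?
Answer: -437/2 ≈ -218.50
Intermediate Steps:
M(g) = -5/2 (M(g) = (1/2)*(-5) = -5/2)
f(E, F) = -5/2
U = -5/2 ≈ -2.5000
P(-221) - U = -221 - 1*(-5/2) = -221 + 5/2 = -437/2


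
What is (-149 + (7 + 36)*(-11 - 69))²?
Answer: 12880921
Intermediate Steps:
(-149 + (7 + 36)*(-11 - 69))² = (-149 + 43*(-80))² = (-149 - 3440)² = (-3589)² = 12880921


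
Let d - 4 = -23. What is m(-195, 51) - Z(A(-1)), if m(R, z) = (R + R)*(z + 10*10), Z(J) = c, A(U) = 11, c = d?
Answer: -58871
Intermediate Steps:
d = -19 (d = 4 - 23 = -19)
c = -19
Z(J) = -19
m(R, z) = 2*R*(100 + z) (m(R, z) = (2*R)*(z + 100) = (2*R)*(100 + z) = 2*R*(100 + z))
m(-195, 51) - Z(A(-1)) = 2*(-195)*(100 + 51) - 1*(-19) = 2*(-195)*151 + 19 = -58890 + 19 = -58871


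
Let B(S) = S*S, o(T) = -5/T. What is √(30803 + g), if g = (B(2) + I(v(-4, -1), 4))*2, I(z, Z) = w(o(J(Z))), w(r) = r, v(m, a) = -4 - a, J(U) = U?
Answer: √123234/2 ≈ 175.52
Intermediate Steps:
B(S) = S²
I(z, Z) = -5/Z
g = 11/2 (g = (2² - 5/4)*2 = (4 - 5*¼)*2 = (4 - 5/4)*2 = (11/4)*2 = 11/2 ≈ 5.5000)
√(30803 + g) = √(30803 + 11/2) = √(61617/2) = √123234/2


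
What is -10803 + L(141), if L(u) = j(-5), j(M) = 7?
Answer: -10796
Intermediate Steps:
L(u) = 7
-10803 + L(141) = -10803 + 7 = -10796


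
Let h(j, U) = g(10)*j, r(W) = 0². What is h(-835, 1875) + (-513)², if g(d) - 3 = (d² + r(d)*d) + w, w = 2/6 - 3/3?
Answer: 533162/3 ≈ 1.7772e+5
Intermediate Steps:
r(W) = 0
w = -⅔ (w = 2*(⅙) - 3*⅓ = ⅓ - 1 = -⅔ ≈ -0.66667)
g(d) = 7/3 + d² (g(d) = 3 + ((d² + 0*d) - ⅔) = 3 + ((d² + 0) - ⅔) = 3 + (d² - ⅔) = 3 + (-⅔ + d²) = 7/3 + d²)
h(j, U) = 307*j/3 (h(j, U) = (7/3 + 10²)*j = (7/3 + 100)*j = 307*j/3)
h(-835, 1875) + (-513)² = (307/3)*(-835) + (-513)² = -256345/3 + 263169 = 533162/3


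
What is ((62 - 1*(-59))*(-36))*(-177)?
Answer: 771012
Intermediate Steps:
((62 - 1*(-59))*(-36))*(-177) = ((62 + 59)*(-36))*(-177) = (121*(-36))*(-177) = -4356*(-177) = 771012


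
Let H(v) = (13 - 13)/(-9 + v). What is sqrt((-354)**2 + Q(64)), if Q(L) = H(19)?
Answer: 354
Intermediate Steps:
H(v) = 0 (H(v) = 0/(-9 + v) = 0)
Q(L) = 0
sqrt((-354)**2 + Q(64)) = sqrt((-354)**2 + 0) = sqrt(125316 + 0) = sqrt(125316) = 354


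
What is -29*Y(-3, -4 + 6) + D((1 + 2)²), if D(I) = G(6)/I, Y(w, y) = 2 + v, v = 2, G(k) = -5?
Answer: -1049/9 ≈ -116.56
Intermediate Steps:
Y(w, y) = 4 (Y(w, y) = 2 + 2 = 4)
D(I) = -5/I
-29*Y(-3, -4 + 6) + D((1 + 2)²) = -29*4 - 5/(1 + 2)² = -116 - 5/(3²) = -116 - 5/9 = -1049/9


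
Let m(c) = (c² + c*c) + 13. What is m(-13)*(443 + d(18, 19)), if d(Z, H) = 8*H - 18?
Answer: 202527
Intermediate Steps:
m(c) = 13 + 2*c² (m(c) = (c² + c²) + 13 = 2*c² + 13 = 13 + 2*c²)
d(Z, H) = -18 + 8*H
m(-13)*(443 + d(18, 19)) = (13 + 2*(-13)²)*(443 + (-18 + 8*19)) = (13 + 2*169)*(443 + (-18 + 152)) = (13 + 338)*(443 + 134) = 351*577 = 202527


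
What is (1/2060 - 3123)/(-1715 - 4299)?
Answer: 6433379/12388840 ≈ 0.51929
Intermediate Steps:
(1/2060 - 3123)/(-1715 - 4299) = (1/2060 - 3123)/(-6014) = -6433379/2060*(-1/6014) = 6433379/12388840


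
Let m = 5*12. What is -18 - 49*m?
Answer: -2958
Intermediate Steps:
m = 60
-18 - 49*m = -18 - 49*60 = -18 - 2940 = -2958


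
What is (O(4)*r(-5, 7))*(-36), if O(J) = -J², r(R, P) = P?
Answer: 4032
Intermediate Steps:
(O(4)*r(-5, 7))*(-36) = (-1*4²*7)*(-36) = (-1*16*7)*(-36) = -16*7*(-36) = -112*(-36) = 4032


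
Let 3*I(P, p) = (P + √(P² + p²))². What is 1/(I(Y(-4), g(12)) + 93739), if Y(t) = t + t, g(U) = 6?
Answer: 3/281221 ≈ 1.0668e-5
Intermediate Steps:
Y(t) = 2*t
I(P, p) = (P + √(P² + p²))²/3
1/(I(Y(-4), g(12)) + 93739) = 1/((2*(-4) + √((2*(-4))² + 6²))²/3 + 93739) = 1/((-8 + √((-8)² + 36))²/3 + 93739) = 1/((-8 + √(64 + 36))²/3 + 93739) = 1/((-8 + √100)²/3 + 93739) = 1/((-8 + 10)²/3 + 93739) = 1/((⅓)*2² + 93739) = 1/((⅓)*4 + 93739) = 1/(4/3 + 93739) = 1/(281221/3) = 3/281221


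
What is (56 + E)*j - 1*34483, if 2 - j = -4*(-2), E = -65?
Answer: -34429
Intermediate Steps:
j = -6 (j = 2 - (-4)*(-2) = 2 - 1*8 = 2 - 8 = -6)
(56 + E)*j - 1*34483 = (56 - 65)*(-6) - 1*34483 = -9*(-6) - 34483 = 54 - 34483 = -34429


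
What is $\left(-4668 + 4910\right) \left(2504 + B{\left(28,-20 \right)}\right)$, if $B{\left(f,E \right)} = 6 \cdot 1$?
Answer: $607420$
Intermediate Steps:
$B{\left(f,E \right)} = 6$
$\left(-4668 + 4910\right) \left(2504 + B{\left(28,-20 \right)}\right) = \left(-4668 + 4910\right) \left(2504 + 6\right) = 242 \cdot 2510 = 607420$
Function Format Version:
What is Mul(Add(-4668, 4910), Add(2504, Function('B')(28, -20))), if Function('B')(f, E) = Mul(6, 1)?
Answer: 607420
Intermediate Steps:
Function('B')(f, E) = 6
Mul(Add(-4668, 4910), Add(2504, Function('B')(28, -20))) = Mul(Add(-4668, 4910), Add(2504, 6)) = Mul(242, 2510) = 607420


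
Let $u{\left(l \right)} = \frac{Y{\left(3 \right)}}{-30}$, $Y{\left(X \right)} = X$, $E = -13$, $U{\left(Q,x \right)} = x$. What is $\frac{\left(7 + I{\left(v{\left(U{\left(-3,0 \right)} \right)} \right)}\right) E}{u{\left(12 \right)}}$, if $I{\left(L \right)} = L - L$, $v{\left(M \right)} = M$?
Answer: $910$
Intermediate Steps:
$I{\left(L \right)} = 0$
$u{\left(l \right)} = - \frac{1}{10}$ ($u{\left(l \right)} = \frac{3}{-30} = 3 \left(- \frac{1}{30}\right) = - \frac{1}{10}$)
$\frac{\left(7 + I{\left(v{\left(U{\left(-3,0 \right)} \right)} \right)}\right) E}{u{\left(12 \right)}} = \frac{\left(7 + 0\right) \left(-13\right)}{- \frac{1}{10}} = 7 \left(-13\right) \left(-10\right) = \left(-91\right) \left(-10\right) = 910$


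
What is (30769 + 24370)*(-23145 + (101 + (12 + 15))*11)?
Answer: -1198556443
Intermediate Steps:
(30769 + 24370)*(-23145 + (101 + (12 + 15))*11) = 55139*(-23145 + (101 + 27)*11) = 55139*(-23145 + 128*11) = 55139*(-23145 + 1408) = 55139*(-21737) = -1198556443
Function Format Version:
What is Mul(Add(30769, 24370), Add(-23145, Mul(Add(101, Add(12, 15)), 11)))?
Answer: -1198556443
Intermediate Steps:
Mul(Add(30769, 24370), Add(-23145, Mul(Add(101, Add(12, 15)), 11))) = Mul(55139, Add(-23145, Mul(Add(101, 27), 11))) = Mul(55139, Add(-23145, Mul(128, 11))) = Mul(55139, Add(-23145, 1408)) = Mul(55139, -21737) = -1198556443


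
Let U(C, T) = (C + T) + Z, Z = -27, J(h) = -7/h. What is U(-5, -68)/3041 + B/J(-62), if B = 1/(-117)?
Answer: -270442/2490579 ≈ -0.10859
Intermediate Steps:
B = -1/117 ≈ -0.0085470
U(C, T) = -27 + C + T (U(C, T) = (C + T) - 27 = -27 + C + T)
U(-5, -68)/3041 + B/J(-62) = (-27 - 5 - 68)/3041 - 1/(117*((-7/(-62)))) = -100*1/3041 - 1/(117*((-7*(-1/62)))) = -100/3041 - 1/(117*7/62) = -100/3041 - 1/117*62/7 = -100/3041 - 62/819 = -270442/2490579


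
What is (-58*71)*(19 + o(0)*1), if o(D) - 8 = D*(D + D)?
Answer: -111186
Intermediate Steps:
o(D) = 8 + 2*D**2 (o(D) = 8 + D*(D + D) = 8 + D*(2*D) = 8 + 2*D**2)
(-58*71)*(19 + o(0)*1) = (-58*71)*(19 + (8 + 2*0**2)*1) = -4118*(19 + (8 + 2*0)*1) = -4118*(19 + (8 + 0)*1) = -4118*(19 + 8*1) = -4118*(19 + 8) = -4118*27 = -111186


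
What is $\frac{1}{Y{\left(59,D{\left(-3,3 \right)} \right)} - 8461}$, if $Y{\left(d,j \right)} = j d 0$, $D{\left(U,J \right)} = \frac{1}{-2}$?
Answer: $- \frac{1}{8461} \approx -0.00011819$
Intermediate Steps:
$D{\left(U,J \right)} = - \frac{1}{2}$
$Y{\left(d,j \right)} = 0$ ($Y{\left(d,j \right)} = d j 0 = 0$)
$\frac{1}{Y{\left(59,D{\left(-3,3 \right)} \right)} - 8461} = \frac{1}{0 - 8461} = \frac{1}{-8461} = - \frac{1}{8461}$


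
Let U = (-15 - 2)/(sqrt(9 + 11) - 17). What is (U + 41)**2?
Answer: 128102904/72361 + 769624*sqrt(5)/72361 ≈ 1794.1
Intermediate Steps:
U = -17/(-17 + 2*sqrt(5)) (U = -17/(sqrt(20) - 17) = -17/(2*sqrt(5) - 17) = -17/(-17 + 2*sqrt(5)) ≈ 1.3570)
(U + 41)**2 = ((289/269 + 34*sqrt(5)/269) + 41)**2 = (11318/269 + 34*sqrt(5)/269)**2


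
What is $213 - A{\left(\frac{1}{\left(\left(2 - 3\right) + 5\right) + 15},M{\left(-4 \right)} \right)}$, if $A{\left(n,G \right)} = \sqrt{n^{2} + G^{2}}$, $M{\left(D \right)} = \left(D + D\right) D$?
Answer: $213 - \frac{\sqrt{369665}}{19} \approx 181.0$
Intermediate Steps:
$M{\left(D \right)} = 2 D^{2}$ ($M{\left(D \right)} = 2 D D = 2 D^{2}$)
$A{\left(n,G \right)} = \sqrt{G^{2} + n^{2}}$
$213 - A{\left(\frac{1}{\left(\left(2 - 3\right) + 5\right) + 15},M{\left(-4 \right)} \right)} = 213 - \sqrt{\left(2 \left(-4\right)^{2}\right)^{2} + \left(\frac{1}{\left(\left(2 - 3\right) + 5\right) + 15}\right)^{2}} = 213 - \sqrt{\left(2 \cdot 16\right)^{2} + \left(\frac{1}{\left(-1 + 5\right) + 15}\right)^{2}} = 213 - \sqrt{32^{2} + \left(\frac{1}{4 + 15}\right)^{2}} = 213 - \sqrt{1024 + \left(\frac{1}{19}\right)^{2}} = 213 - \sqrt{1024 + \frac{1}{361}} = 213 - \sqrt{\frac{369665}{361}} = 213 - \frac{\sqrt{369665}}{19}$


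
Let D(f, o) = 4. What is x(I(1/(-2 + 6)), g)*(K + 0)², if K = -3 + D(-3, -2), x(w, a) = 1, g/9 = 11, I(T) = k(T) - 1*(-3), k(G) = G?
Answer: 1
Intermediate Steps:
I(T) = 3 + T (I(T) = T - 1*(-3) = T + 3 = 3 + T)
g = 99 (g = 9*11 = 99)
K = 1 (K = -3 + 4 = 1)
x(I(1/(-2 + 6)), g)*(K + 0)² = 1*(1 + 0)² = 1*1² = 1*1 = 1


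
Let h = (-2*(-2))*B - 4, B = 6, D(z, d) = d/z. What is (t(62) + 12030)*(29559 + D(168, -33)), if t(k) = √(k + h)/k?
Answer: 9956587395/28 + 1655293*√82/3472 ≈ 3.5560e+8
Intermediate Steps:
h = 20 (h = -2*(-2)*6 - 4 = 4*6 - 4 = 24 - 4 = 20)
t(k) = √(20 + k)/k (t(k) = √(k + 20)/k = √(20 + k)/k)
(t(62) + 12030)*(29559 + D(168, -33)) = (√(20 + 62)/62 + 12030)*(29559 - 33/168) = (√82/62 + 12030)*(29559 - 33*1/168) = (12030 + √82/62)*(29559 - 11/56) = (12030 + √82/62)*(1655293/56) = 9956587395/28 + 1655293*√82/3472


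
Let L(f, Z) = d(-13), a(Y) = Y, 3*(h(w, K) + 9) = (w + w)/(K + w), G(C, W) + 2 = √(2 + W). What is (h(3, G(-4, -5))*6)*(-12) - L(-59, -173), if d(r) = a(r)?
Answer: (-517*I + 661*√3)/(√3 - I) ≈ 625.0 + 62.354*I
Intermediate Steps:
G(C, W) = -2 + √(2 + W)
h(w, K) = -9 + 2*w/(3*(K + w)) (h(w, K) = -9 + ((w + w)/(K + w))/3 = -9 + ((2*w)/(K + w))/3 = -9 + (2*w/(K + w))/3 = -9 + 2*w/(3*(K + w)))
d(r) = r
L(f, Z) = -13
(h(3, G(-4, -5))*6)*(-12) - L(-59, -173) = (((-9*(-2 + √(2 - 5)) - 25/3*3)/((-2 + √(2 - 5)) + 3))*6)*(-12) - 1*(-13) = (((-9*(-2 + √(-3)) - 25)/((-2 + √(-3)) + 3))*6)*(-12) + 13 = (((-9*(-2 + I*√3) - 25)/((-2 + I*√3) + 3))*6)*(-12) + 13 = ((((18 - 9*I*√3) - 25)/(1 + I*√3))*6)*(-12) + 13 = (((-7 - 9*I*√3)/(1 + I*√3))*6)*(-12) + 13 = (6*(-7 - 9*I*√3)/(1 + I*√3))*(-12) + 13 = -72*(-7 - 9*I*√3)/(1 + I*√3) + 13 = 13 - 72*(-7 - 9*I*√3)/(1 + I*√3)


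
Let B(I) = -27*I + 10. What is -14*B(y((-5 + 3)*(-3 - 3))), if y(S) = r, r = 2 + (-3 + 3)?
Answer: 616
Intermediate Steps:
r = 2 (r = 2 + 0 = 2)
y(S) = 2
B(I) = 10 - 27*I
-14*B(y((-5 + 3)*(-3 - 3))) = -14*(10 - 27*2) = -14*(10 - 54) = -14*(-44) = 616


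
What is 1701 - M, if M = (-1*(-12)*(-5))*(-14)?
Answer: 861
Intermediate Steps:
M = 840 (M = (12*(-5))*(-14) = -60*(-14) = 840)
1701 - M = 1701 - 1*840 = 1701 - 840 = 861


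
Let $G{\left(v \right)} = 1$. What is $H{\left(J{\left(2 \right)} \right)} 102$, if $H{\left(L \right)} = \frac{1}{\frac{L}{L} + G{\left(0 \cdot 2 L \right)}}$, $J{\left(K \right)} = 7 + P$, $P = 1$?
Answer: $51$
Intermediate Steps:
$J{\left(K \right)} = 8$ ($J{\left(K \right)} = 7 + 1 = 8$)
$H{\left(L \right)} = \frac{1}{2}$ ($H{\left(L \right)} = \frac{1}{\frac{L}{L} + 1} = \frac{1}{1 + 1} = \frac{1}{2}$)
$H{\left(J{\left(2 \right)} \right)} 102 = \frac{1}{2} \cdot 102 = 51$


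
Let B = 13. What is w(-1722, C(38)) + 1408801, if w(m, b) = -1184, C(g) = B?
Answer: 1407617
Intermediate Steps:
C(g) = 13
w(-1722, C(38)) + 1408801 = -1184 + 1408801 = 1407617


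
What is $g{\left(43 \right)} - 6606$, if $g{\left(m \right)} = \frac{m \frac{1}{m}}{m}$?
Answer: $- \frac{284057}{43} \approx -6606.0$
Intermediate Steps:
$g{\left(m \right)} = \frac{1}{m}$ ($g{\left(m \right)} = 1 \frac{1}{m} = \frac{1}{m}$)
$g{\left(43 \right)} - 6606 = \frac{1}{43} - 6606 = - \frac{284057}{43}$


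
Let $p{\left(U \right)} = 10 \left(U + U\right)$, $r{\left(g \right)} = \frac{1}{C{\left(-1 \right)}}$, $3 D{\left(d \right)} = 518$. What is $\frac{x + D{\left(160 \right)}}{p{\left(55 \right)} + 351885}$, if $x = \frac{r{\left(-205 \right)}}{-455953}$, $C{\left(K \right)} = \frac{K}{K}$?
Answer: $\frac{236183651}{482833709115} \approx 0.00048916$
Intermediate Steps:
$C{\left(K \right)} = 1$
$D{\left(d \right)} = \frac{518}{3}$ ($D{\left(d \right)} = \frac{1}{3} \cdot 518 = \frac{518}{3}$)
$r{\left(g \right)} = 1$ ($r{\left(g \right)} = 1^{-1} = 1$)
$x = - \frac{1}{455953}$ ($x = 1 \frac{1}{-455953} = 1 \left(- \frac{1}{455953}\right) = - \frac{1}{455953} \approx -2.1932 \cdot 10^{-6}$)
$p{\left(U \right)} = 20 U$ ($p{\left(U \right)} = 10 \cdot 2 U = 20 U$)
$\frac{x + D{\left(160 \right)}}{p{\left(55 \right)} + 351885} = \frac{- \frac{1}{455953} + \frac{518}{3}}{20 \cdot 55 + 351885} = \frac{236183651}{1367859 \left(1100 + 351885\right)} = \frac{236183651}{1367859 \cdot 352985} = \frac{236183651}{1367859} \cdot \frac{1}{352985} = \frac{236183651}{482833709115}$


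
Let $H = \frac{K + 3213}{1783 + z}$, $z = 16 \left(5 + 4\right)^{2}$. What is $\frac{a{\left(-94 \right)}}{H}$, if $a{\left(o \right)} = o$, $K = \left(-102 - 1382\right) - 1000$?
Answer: $- \frac{289426}{729} \approx -397.02$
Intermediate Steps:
$K = -2484$ ($K = -1484 - 1000 = -2484$)
$z = 1296$ ($z = 16 \cdot 9^{2} = 16 \cdot 81 = 1296$)
$H = \frac{729}{3079}$ ($H = \frac{-2484 + 3213}{1783 + 1296} = \frac{729}{3079} \approx 0.23677$)
$\frac{a{\left(-94 \right)}}{H} = - \frac{94}{\frac{729}{3079}} = \left(-94\right) \frac{3079}{729} = - \frac{289426}{729}$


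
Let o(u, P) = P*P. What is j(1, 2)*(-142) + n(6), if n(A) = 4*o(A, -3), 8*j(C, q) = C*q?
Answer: ½ ≈ 0.50000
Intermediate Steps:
o(u, P) = P²
j(C, q) = C*q/8 (j(C, q) = (C*q)/8 = C*q/8)
n(A) = 36 (n(A) = 4*(-3)² = 4*9 = 36)
j(1, 2)*(-142) + n(6) = ((⅛)*1*2)*(-142) + 36 = (¼)*(-142) + 36 = -71/2 + 36 = ½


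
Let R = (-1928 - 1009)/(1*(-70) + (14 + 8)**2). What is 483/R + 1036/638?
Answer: -1886864/28391 ≈ -66.460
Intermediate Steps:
R = -979/138 (R = -2937/(-70 + 22**2) = -2937/(-70 + 484) = -2937/414 = -2937*1/414 = -979/138 ≈ -7.0942)
483/R + 1036/638 = 483/(-979/138) + 1036/638 = 483*(-138/979) + 1036*(1/638) = -66654/979 + 518/319 = -1886864/28391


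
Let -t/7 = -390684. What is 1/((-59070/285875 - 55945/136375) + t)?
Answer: 62377925/170590362276583 ≈ 3.6566e-7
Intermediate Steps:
t = 2734788 (t = -7*(-390684) = 2734788)
1/((-59070/285875 - 55945/136375) + t) = 1/((-59070/285875 - 55945/136375) + 2734788) = 1/((-59070*1/285875 - 55945*1/136375) + 2734788) = 1/((-11814/57175 - 11189/27275) + 2734788) = 1/(-38478317/62377925 + 2734788) = 1/(170590362276583/62377925) = 62377925/170590362276583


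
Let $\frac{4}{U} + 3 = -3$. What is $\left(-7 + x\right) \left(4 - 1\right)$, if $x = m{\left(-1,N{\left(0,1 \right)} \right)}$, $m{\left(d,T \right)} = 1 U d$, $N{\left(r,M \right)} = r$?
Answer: $-19$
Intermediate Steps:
$U = - \frac{2}{3}$ ($U = \frac{4}{-3 - 3} = \frac{4}{-6} = 4 \left(- \frac{1}{6}\right) = - \frac{2}{3} \approx -0.66667$)
$m{\left(d,T \right)} = - \frac{2 d}{3}$ ($m{\left(d,T \right)} = 1 \left(- \frac{2}{3}\right) d = - \frac{2 d}{3}$)
$x = \frac{2}{3}$ ($x = \left(- \frac{2}{3}\right) \left(-1\right) = \frac{2}{3} \approx 0.66667$)
$\left(-7 + x\right) \left(4 - 1\right) = \left(-7 + \frac{2}{3}\right) \left(4 - 1\right) = \left(- \frac{19}{3}\right) 3 = -19$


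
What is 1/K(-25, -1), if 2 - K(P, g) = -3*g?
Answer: -1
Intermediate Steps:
K(P, g) = 2 + 3*g (K(P, g) = 2 - (-3)*g = 2 + 3*g)
1/K(-25, -1) = 1/(2 + 3*(-1)) = 1/(2 - 3) = 1/(-1) = -1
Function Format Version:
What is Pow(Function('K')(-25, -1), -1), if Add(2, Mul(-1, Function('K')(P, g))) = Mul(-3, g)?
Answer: -1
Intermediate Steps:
Function('K')(P, g) = Add(2, Mul(3, g)) (Function('K')(P, g) = Add(2, Mul(-1, Mul(-3, g))) = Add(2, Mul(3, g)))
Pow(Function('K')(-25, -1), -1) = Pow(Add(2, Mul(3, -1)), -1) = Pow(Add(2, -3), -1) = Pow(-1, -1) = -1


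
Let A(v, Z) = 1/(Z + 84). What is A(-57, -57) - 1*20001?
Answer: -540026/27 ≈ -20001.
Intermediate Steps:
A(v, Z) = 1/(84 + Z)
A(-57, -57) - 1*20001 = 1/(84 - 57) - 1*20001 = 1/27 - 20001 = -540026/27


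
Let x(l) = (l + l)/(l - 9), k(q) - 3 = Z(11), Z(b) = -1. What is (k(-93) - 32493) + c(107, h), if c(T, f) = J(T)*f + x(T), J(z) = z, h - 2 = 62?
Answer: -1256400/49 ≈ -25641.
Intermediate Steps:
k(q) = 2 (k(q) = 3 - 1 = 2)
h = 64 (h = 2 + 62 = 64)
x(l) = 2*l/(-9 + l) (x(l) = (2*l)/(-9 + l) = 2*l/(-9 + l))
c(T, f) = T*f + 2*T/(-9 + T)
(k(-93) - 32493) + c(107, h) = (2 - 32493) + 107*(2 + 64*(-9 + 107))/(-9 + 107) = -32491 + 107*(2 + 64*98)/98 = -32491 + 107*(1/98)*(2 + 6272) = -32491 + 107*(1/98)*6274 = -32491 + 335659/49 = -1256400/49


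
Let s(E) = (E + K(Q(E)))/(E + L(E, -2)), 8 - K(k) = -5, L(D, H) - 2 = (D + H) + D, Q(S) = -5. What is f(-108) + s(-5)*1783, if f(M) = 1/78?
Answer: -370859/390 ≈ -950.92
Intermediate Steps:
L(D, H) = 2 + H + 2*D (L(D, H) = 2 + ((D + H) + D) = 2 + (H + 2*D) = 2 + H + 2*D)
K(k) = 13 (K(k) = 8 - 1*(-5) = 8 + 5 = 13)
s(E) = (13 + E)/(3*E) (s(E) = (E + 13)/(E + (2 - 2 + 2*E)) = (13 + E)/(E + 2*E) = (13 + E)/((3*E)) = (13 + E)*(1/(3*E)) = (13 + E)/(3*E))
f(M) = 1/78
f(-108) + s(-5)*1783 = 1/78 + ((⅓)*(13 - 5)/(-5))*1783 = 1/78 + ((⅓)*(-⅕)*8)*1783 = 1/78 - 8/15*1783 = 1/78 - 14264/15 = -370859/390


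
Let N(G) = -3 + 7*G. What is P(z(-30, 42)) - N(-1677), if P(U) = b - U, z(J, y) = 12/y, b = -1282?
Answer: 73218/7 ≈ 10460.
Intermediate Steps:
P(U) = -1282 - U
P(z(-30, 42)) - N(-1677) = (-1282 - 12/42) - (-3 + 7*(-1677)) = (-1282 - 12/42) - (-3 - 11739) = (-1282 - 1*2/7) - 1*(-11742) = (-1282 - 2/7) + 11742 = -8976/7 + 11742 = 73218/7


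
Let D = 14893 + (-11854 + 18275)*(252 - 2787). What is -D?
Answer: 16262342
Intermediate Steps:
D = -16262342 (D = 14893 + 6421*(-2535) = 14893 - 16277235 = -16262342)
-D = -1*(-16262342) = 16262342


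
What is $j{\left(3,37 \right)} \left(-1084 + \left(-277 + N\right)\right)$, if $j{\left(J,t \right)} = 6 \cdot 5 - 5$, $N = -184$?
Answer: $-38625$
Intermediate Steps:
$j{\left(J,t \right)} = 25$ ($j{\left(J,t \right)} = 30 - 5 = 25$)
$j{\left(3,37 \right)} \left(-1084 + \left(-277 + N\right)\right) = 25 \left(-1084 - 461\right) = 25 \left(-1545\right) = -38625$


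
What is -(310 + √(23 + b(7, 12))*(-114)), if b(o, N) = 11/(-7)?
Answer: -310 + 570*√42/7 ≈ 217.72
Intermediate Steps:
b(o, N) = -11/7 (b(o, N) = 11*(-⅐) = -11/7)
-(310 + √(23 + b(7, 12))*(-114)) = -(310 + √(23 - 11/7)*(-114)) = -(310 + √(150/7)*(-114)) = -(310 + (5*√42/7)*(-114)) = -(310 - 570*√42/7) = -310 + 570*√42/7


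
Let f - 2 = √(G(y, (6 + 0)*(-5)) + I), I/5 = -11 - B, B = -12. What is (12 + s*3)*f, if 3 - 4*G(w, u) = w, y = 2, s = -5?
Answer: -6 - 3*√21/2 ≈ -12.874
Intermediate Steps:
G(w, u) = ¾ - w/4
I = 5 (I = 5*(-11 - 1*(-12)) = 5*(-11 + 12) = 5*1 = 5)
f = 2 + √21/2 (f = 2 + √((¾ - ¼*2) + 5) = 2 + √((¾ - ½) + 5) = 2 + √(¼ + 5) = 2 + √(21/4) = 2 + √21/2 ≈ 4.2913)
(12 + s*3)*f = (12 - 5*3)*(2 + √21/2) = (12 - 15)*(2 + √21/2) = -3*(2 + √21/2) = -6 - 3*√21/2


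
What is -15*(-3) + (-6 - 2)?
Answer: 37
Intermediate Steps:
-15*(-3) + (-6 - 2) = 45 - 8 = 37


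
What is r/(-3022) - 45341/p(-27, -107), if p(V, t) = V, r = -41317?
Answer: 138136061/81594 ≈ 1693.0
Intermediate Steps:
r/(-3022) - 45341/p(-27, -107) = -41317/(-3022) - 45341/(-27) = -41317*(-1/3022) - 45341*(-1/27) = 41317/3022 + 45341/27 = 138136061/81594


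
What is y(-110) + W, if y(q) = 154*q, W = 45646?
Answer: 28706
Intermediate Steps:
y(-110) + W = 154*(-110) + 45646 = -16940 + 45646 = 28706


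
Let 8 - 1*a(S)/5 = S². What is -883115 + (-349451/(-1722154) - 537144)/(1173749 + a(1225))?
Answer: -740464093227710295/838468562288 ≈ -8.8312e+5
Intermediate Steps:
a(S) = 40 - 5*S²
-883115 + (-349451/(-1722154) - 537144)/(1173749 + a(1225)) = -883115 + (-349451/(-1722154) - 537144)/(1173749 + (40 - 5*1225²)) = -883115 + (-349451*(-1/1722154) - 537144)/(1173749 + (40 - 5*1500625)) = -883115 + (349451/1722154 - 537144)/(1173749 + (40 - 7503125)) = -883115 - 925044338725/(1722154*(1173749 - 7503085)) = -883115 - 925044338725/1722154/(-6329336) = -883115 - 925044338725/1722154*(-1/6329336) = -883115 + 71157256825/838468562288 = -740464093227710295/838468562288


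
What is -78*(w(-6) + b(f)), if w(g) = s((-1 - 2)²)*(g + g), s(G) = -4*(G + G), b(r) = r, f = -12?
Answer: -66456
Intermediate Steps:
s(G) = -8*G
w(g) = -144*g (w(g) = (-8*(-1 - 2)²)*(g + g) = (-8*(-3)²)*(2*g) = (-8*9)*(2*g) = -144*g)
-78*(w(-6) + b(f)) = -78*(-144*(-6) - 12) = -78*(864 - 12) = -78*852 = -66456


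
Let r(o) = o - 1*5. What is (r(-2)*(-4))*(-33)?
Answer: -924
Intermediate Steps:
r(o) = -5 + o (r(o) = o - 5 = -5 + o)
(r(-2)*(-4))*(-33) = ((-5 - 2)*(-4))*(-33) = -7*(-4)*(-33) = 28*(-33) = -924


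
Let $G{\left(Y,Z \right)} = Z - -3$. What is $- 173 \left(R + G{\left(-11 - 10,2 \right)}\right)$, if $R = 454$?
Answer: $-79407$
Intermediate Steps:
$G{\left(Y,Z \right)} = 3 + Z$ ($G{\left(Y,Z \right)} = Z + 3 = 3 + Z$)
$- 173 \left(R + G{\left(-11 - 10,2 \right)}\right) = - 173 \left(454 + \left(3 + 2\right)\right) = - 173 \left(454 + 5\right) = \left(-173\right) 459 = -79407$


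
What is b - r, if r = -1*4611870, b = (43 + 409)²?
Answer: 4816174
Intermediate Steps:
b = 204304 (b = 452² = 204304)
r = -4611870
b - r = 204304 - 1*(-4611870) = 204304 + 4611870 = 4816174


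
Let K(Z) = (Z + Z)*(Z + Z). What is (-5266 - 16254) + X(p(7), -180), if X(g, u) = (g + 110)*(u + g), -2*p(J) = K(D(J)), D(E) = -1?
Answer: -41176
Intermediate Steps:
K(Z) = 4*Z² (K(Z) = (2*Z)*(2*Z) = 4*Z²)
p(J) = -2 (p(J) = -2*(-1)² = -2)
X(g, u) = (110 + g)*(g + u)
(-5266 - 16254) + X(p(7), -180) = (-5266 - 16254) + ((-2)² + 110*(-2) + 110*(-180) - 2*(-180)) = -21520 + (4 - 220 - 19800 + 360) = -21520 - 19656 = -41176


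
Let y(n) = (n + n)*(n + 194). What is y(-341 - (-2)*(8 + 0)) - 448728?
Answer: -363578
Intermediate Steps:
y(n) = 2*n*(194 + n) (y(n) = (2*n)*(194 + n) = 2*n*(194 + n))
y(-341 - (-2)*(8 + 0)) - 448728 = 2*(-341 - (-2)*(8 + 0))*(194 + (-341 - (-2)*(8 + 0))) - 448728 = 2*(-341 - (-2)*8)*(194 + (-341 - (-2)*8)) - 448728 = 2*(-341 - 1*(-16))*(194 + (-341 - 1*(-16))) - 448728 = 2*(-341 + 16)*(194 + (-341 + 16)) - 448728 = 2*(-325)*(194 - 325) - 448728 = 2*(-325)*(-131) - 448728 = 85150 - 448728 = -363578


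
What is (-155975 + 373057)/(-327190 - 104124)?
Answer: -108541/215657 ≈ -0.50330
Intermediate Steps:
(-155975 + 373057)/(-327190 - 104124) = 217082/(-431314) = 217082*(-1/431314) = -108541/215657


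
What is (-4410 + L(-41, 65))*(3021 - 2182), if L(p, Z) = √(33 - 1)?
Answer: -3699990 + 3356*√2 ≈ -3.6952e+6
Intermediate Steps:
L(p, Z) = 4*√2 (L(p, Z) = √32 = 4*√2)
(-4410 + L(-41, 65))*(3021 - 2182) = (-4410 + 4*√2)*(3021 - 2182) = (-4410 + 4*√2)*839 = -3699990 + 3356*√2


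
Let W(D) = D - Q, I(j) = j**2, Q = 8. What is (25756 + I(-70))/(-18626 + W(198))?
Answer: -7664/4609 ≈ -1.6628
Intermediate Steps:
W(D) = -8 + D (W(D) = D - 1*8 = D - 8 = -8 + D)
(25756 + I(-70))/(-18626 + W(198)) = (25756 + (-70)**2)/(-18626 + (-8 + 198)) = (25756 + 4900)/(-18626 + 190) = 30656/(-18436) = 30656*(-1/18436) = -7664/4609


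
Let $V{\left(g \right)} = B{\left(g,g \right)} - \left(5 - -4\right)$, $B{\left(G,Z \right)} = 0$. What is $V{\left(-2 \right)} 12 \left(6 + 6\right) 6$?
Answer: $-7776$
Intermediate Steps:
$V{\left(g \right)} = -9$ ($V{\left(g \right)} = 0 - \left(5 - -4\right) = 0 - \left(5 + 4\right) = 0 - 9 = -9$)
$V{\left(-2 \right)} 12 \left(6 + 6\right) 6 = \left(-9\right) 12 \left(6 + 6\right) 6 = - 108 \cdot 12 \cdot 6 = \left(-108\right) 72 = -7776$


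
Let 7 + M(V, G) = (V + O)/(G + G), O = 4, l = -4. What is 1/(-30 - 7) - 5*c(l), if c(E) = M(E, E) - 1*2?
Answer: 1664/37 ≈ 44.973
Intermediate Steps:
M(V, G) = -7 + (4 + V)/(2*G) (M(V, G) = -7 + (V + 4)/(G + G) = -7 + (4 + V)/((2*G)) = -7 + (4 + V)*(1/(2*G)) = -7 + (4 + V)/(2*G))
c(E) = -2 + (4 - 13*E)/(2*E) (c(E) = (4 + E - 14*E)/(2*E) - 1*2 = (4 - 13*E)/(2*E) - 2 = -2 + (4 - 13*E)/(2*E))
1/(-30 - 7) - 5*c(l) = 1/(-30 - 7) - 5*(-17/2 + 2/(-4)) = 1/(-37) - 5*(-17/2 + 2*(-¼)) = -1/37 - 5*(-17/2 - ½) = -1/37 - 5*(-9) = -1/37 + 45 = 1664/37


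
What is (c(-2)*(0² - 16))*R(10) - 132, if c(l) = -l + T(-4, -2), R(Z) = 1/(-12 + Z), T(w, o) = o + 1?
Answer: -124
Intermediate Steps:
T(w, o) = 1 + o
c(l) = -1 - l (c(l) = -l + (1 - 2) = -l - 1 = -1 - l)
(c(-2)*(0² - 16))*R(10) - 132 = ((-1 - 1*(-2))*(0² - 16))/(-12 + 10) - 132 = ((-1 + 2)*(0 - 16))/(-2) - 132 = (1*(-16))*(-½) - 132 = -16*(-½) - 132 = 8 - 132 = -124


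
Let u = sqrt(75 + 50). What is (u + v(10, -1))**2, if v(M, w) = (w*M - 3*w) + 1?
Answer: 161 - 60*sqrt(5) ≈ 26.836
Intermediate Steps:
v(M, w) = 1 - 3*w + M*w (v(M, w) = (M*w - 3*w) + 1 = (-3*w + M*w) + 1 = 1 - 3*w + M*w)
u = 5*sqrt(5) (u = sqrt(125) = 5*sqrt(5) ≈ 11.180)
(u + v(10, -1))**2 = (5*sqrt(5) + (1 - 3*(-1) + 10*(-1)))**2 = (5*sqrt(5) + (1 + 3 - 10))**2 = (5*sqrt(5) - 6)**2 = (-6 + 5*sqrt(5))**2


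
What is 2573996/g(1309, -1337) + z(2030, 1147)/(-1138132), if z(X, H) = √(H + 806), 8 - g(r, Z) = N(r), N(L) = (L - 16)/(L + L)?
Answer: 6738721528/19651 - 3*√217/1138132 ≈ 3.4292e+5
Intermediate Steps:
N(L) = (-16 + L)/(2*L) (N(L) = (-16 + L)/((2*L)) = (-16 + L)*(1/(2*L)) = (-16 + L)/(2*L))
g(r, Z) = 8 - (-16 + r)/(2*r)
z(X, H) = √(806 + H)
2573996/g(1309, -1337) + z(2030, 1147)/(-1138132) = 2573996/(15/2 + 8/1309) + √(806 + 1147)/(-1138132) = 2573996/(15/2 + 8*(1/1309)) + √1953*(-1/1138132) = 2573996/(15/2 + 8/1309) + (3*√217)*(-1/1138132) = 2573996/(19651/2618) - 3*√217/1138132 = 2573996*(2618/19651) - 3*√217/1138132 = 6738721528/19651 - 3*√217/1138132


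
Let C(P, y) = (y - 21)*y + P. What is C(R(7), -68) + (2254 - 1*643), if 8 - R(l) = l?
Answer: 7664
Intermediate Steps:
R(l) = 8 - l
C(P, y) = P + y*(-21 + y) (C(P, y) = (-21 + y)*y + P = y*(-21 + y) + P = P + y*(-21 + y))
C(R(7), -68) + (2254 - 1*643) = ((8 - 1*7) + (-68)² - 21*(-68)) + (2254 - 1*643) = ((8 - 7) + 4624 + 1428) + (2254 - 643) = (1 + 4624 + 1428) + 1611 = 6053 + 1611 = 7664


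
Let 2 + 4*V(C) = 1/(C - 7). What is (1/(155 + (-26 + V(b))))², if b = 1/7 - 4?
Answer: 92416/1525449249 ≈ 6.0583e-5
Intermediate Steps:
b = -27/7 (b = ⅐ - 4 = -27/7 ≈ -3.8571)
V(C) = -½ + 1/(4*(-7 + C)) (V(C) = -½ + 1/(4*(C - 7)) = -½ + 1/(4*(-7 + C)))
(1/(155 + (-26 + V(b))))² = (1/(155 + (-26 + (15 - 2*(-27/7))/(4*(-7 - 27/7)))))² = (1/(155 + (-26 + (15 + 54/7)/(4*(-76/7)))))² = (1/(155 + (-26 + (¼)*(-7/76)*(159/7))))² = (1/(155 + (-26 - 159/304)))² = (1/(155 - 8063/304))² = (1/(39057/304))² = (304/39057)² = 92416/1525449249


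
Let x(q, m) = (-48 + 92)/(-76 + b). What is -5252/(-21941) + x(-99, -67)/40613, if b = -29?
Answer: 22395479576/93564432465 ≈ 0.23936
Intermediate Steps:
x(q, m) = -44/105 (x(q, m) = (-48 + 92)/(-76 - 29) = 44/(-105) = 44*(-1/105) = -44/105)
-5252/(-21941) + x(-99, -67)/40613 = -5252/(-21941) - 44/105/40613 = -5252*(-1/21941) - 44/105*1/40613 = 5252/21941 - 44/4264365 = 22395479576/93564432465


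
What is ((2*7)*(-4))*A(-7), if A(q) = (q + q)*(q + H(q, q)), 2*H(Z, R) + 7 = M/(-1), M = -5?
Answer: -6272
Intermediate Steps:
H(Z, R) = -1 (H(Z, R) = -7/2 + (-5/(-1))/2 = -7/2 + (-5*(-1))/2 = -7/2 + (½)*5 = -7/2 + 5/2 = -1)
A(q) = 2*q*(-1 + q) (A(q) = (q + q)*(q - 1) = (2*q)*(-1 + q) = 2*q*(-1 + q))
((2*7)*(-4))*A(-7) = ((2*7)*(-4))*(2*(-7)*(-1 - 7)) = (14*(-4))*(2*(-7)*(-8)) = -56*112 = -6272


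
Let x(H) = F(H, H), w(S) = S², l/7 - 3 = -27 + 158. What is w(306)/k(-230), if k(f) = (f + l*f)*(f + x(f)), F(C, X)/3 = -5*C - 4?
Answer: -7803/57735980 ≈ -0.00013515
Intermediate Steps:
l = 938 (l = 21 + 7*(-27 + 158) = 21 + 7*131 = 21 + 917 = 938)
F(C, X) = -12 - 15*C (F(C, X) = 3*(-5*C - 4) = 3*(-4 - 5*C) = -12 - 15*C)
x(H) = -12 - 15*H
k(f) = 939*f*(-12 - 14*f) (k(f) = (f + 938*f)*(f + (-12 - 15*f)) = (939*f)*(-12 - 14*f) = 939*f*(-12 - 14*f))
w(306)/k(-230) = 306²/((1878*(-230)*(-6 - 7*(-230)))) = 93636/((1878*(-230)*(-6 + 1610))) = 93636/((1878*(-230)*1604)) = 93636/(-692831760) = 93636*(-1/692831760) = -7803/57735980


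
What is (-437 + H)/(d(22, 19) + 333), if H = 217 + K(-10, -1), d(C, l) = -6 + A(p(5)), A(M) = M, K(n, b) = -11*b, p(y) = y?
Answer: -209/332 ≈ -0.62952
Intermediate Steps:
d(C, l) = -1 (d(C, l) = -6 + 5 = -1)
H = 228 (H = 217 - 11*(-1) = 217 + 11 = 228)
(-437 + H)/(d(22, 19) + 333) = (-437 + 228)/(-1 + 333) = -209/332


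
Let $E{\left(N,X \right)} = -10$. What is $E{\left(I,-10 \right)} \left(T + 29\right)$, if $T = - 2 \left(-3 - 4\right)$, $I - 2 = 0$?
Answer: $-430$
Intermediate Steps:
$I = 2$ ($I = 2 + 0 = 2$)
$T = 14$ ($T = \left(-2\right) \left(-7\right) = 14$)
$E{\left(I,-10 \right)} \left(T + 29\right) = - 10 \left(14 + 29\right) = \left(-10\right) 43 = -430$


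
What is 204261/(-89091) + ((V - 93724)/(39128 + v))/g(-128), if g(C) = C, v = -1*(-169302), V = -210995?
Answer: -95128766123/41699339520 ≈ -2.2813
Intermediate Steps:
v = 169302
204261/(-89091) + ((V - 93724)/(39128 + v))/g(-128) = 204261/(-89091) + ((-210995 - 93724)/(39128 + 169302))/(-128) = 204261*(-1/89091) - 304719/208430*(-1/128) = -68087/29697 - 304719*1/208430*(-1/128) = -68087/29697 - 304719/208430*(-1/128) = -68087/29697 + 304719/26679040 = -95128766123/41699339520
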